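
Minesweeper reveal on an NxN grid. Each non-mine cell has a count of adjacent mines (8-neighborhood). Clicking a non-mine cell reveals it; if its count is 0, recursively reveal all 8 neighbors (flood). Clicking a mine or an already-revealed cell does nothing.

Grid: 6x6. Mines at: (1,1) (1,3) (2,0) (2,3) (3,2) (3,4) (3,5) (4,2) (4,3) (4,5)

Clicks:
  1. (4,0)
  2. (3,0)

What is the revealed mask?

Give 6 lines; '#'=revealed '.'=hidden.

Answer: ......
......
......
##....
##....
##....

Derivation:
Click 1 (4,0) count=0: revealed 6 new [(3,0) (3,1) (4,0) (4,1) (5,0) (5,1)] -> total=6
Click 2 (3,0) count=1: revealed 0 new [(none)] -> total=6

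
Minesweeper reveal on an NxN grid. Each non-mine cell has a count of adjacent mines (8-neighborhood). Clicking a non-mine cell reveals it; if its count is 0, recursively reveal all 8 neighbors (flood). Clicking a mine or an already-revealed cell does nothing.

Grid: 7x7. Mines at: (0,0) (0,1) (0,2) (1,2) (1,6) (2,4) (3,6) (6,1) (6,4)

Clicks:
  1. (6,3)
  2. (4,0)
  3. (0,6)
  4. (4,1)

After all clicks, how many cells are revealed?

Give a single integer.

Answer: 26

Derivation:
Click 1 (6,3) count=1: revealed 1 new [(6,3)] -> total=1
Click 2 (4,0) count=0: revealed 24 new [(1,0) (1,1) (2,0) (2,1) (2,2) (2,3) (3,0) (3,1) (3,2) (3,3) (3,4) (3,5) (4,0) (4,1) (4,2) (4,3) (4,4) (4,5) (5,0) (5,1) (5,2) (5,3) (5,4) (5,5)] -> total=25
Click 3 (0,6) count=1: revealed 1 new [(0,6)] -> total=26
Click 4 (4,1) count=0: revealed 0 new [(none)] -> total=26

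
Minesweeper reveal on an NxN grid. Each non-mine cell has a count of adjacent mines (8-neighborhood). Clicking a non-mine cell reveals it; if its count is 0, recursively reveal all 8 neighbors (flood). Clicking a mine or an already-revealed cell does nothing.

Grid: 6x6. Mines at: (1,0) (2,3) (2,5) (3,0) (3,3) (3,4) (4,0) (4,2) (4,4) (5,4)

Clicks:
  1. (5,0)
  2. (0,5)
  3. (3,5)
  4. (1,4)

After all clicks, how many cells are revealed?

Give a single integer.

Answer: 12

Derivation:
Click 1 (5,0) count=1: revealed 1 new [(5,0)] -> total=1
Click 2 (0,5) count=0: revealed 10 new [(0,1) (0,2) (0,3) (0,4) (0,5) (1,1) (1,2) (1,3) (1,4) (1,5)] -> total=11
Click 3 (3,5) count=3: revealed 1 new [(3,5)] -> total=12
Click 4 (1,4) count=2: revealed 0 new [(none)] -> total=12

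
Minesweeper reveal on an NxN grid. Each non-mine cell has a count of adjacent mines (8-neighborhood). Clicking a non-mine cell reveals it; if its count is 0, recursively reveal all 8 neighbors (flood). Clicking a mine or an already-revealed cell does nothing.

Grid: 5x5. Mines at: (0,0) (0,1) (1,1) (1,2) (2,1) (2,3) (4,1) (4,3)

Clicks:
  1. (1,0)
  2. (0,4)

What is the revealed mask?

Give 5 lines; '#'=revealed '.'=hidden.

Click 1 (1,0) count=4: revealed 1 new [(1,0)] -> total=1
Click 2 (0,4) count=0: revealed 4 new [(0,3) (0,4) (1,3) (1,4)] -> total=5

Answer: ...##
#..##
.....
.....
.....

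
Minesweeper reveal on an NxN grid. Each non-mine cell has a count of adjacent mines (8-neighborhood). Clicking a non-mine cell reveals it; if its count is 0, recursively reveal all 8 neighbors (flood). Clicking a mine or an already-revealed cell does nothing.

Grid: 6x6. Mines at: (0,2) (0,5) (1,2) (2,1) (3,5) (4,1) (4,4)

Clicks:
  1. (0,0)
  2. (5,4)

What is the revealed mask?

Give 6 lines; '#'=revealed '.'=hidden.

Answer: ##....
##....
......
......
......
....#.

Derivation:
Click 1 (0,0) count=0: revealed 4 new [(0,0) (0,1) (1,0) (1,1)] -> total=4
Click 2 (5,4) count=1: revealed 1 new [(5,4)] -> total=5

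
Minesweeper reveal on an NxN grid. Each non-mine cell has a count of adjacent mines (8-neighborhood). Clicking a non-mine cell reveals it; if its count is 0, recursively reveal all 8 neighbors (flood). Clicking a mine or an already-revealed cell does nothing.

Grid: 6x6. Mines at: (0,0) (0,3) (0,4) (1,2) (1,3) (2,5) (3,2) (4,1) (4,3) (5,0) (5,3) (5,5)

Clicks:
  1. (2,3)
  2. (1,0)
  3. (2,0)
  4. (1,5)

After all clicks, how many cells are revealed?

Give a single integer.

Click 1 (2,3) count=3: revealed 1 new [(2,3)] -> total=1
Click 2 (1,0) count=1: revealed 1 new [(1,0)] -> total=2
Click 3 (2,0) count=0: revealed 5 new [(1,1) (2,0) (2,1) (3,0) (3,1)] -> total=7
Click 4 (1,5) count=2: revealed 1 new [(1,5)] -> total=8

Answer: 8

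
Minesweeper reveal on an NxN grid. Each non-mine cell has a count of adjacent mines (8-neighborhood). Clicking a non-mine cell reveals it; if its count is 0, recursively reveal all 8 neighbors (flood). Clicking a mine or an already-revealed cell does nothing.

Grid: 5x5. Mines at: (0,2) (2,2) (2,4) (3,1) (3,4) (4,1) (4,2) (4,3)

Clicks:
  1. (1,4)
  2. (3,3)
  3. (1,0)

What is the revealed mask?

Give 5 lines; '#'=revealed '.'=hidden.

Answer: ##...
##..#
##...
...#.
.....

Derivation:
Click 1 (1,4) count=1: revealed 1 new [(1,4)] -> total=1
Click 2 (3,3) count=5: revealed 1 new [(3,3)] -> total=2
Click 3 (1,0) count=0: revealed 6 new [(0,0) (0,1) (1,0) (1,1) (2,0) (2,1)] -> total=8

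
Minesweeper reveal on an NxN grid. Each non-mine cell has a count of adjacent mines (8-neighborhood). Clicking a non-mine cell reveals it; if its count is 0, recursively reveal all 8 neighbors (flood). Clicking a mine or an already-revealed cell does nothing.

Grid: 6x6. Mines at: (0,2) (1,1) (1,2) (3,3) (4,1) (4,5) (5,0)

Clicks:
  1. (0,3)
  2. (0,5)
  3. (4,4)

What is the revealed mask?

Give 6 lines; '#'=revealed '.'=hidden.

Click 1 (0,3) count=2: revealed 1 new [(0,3)] -> total=1
Click 2 (0,5) count=0: revealed 10 new [(0,4) (0,5) (1,3) (1,4) (1,5) (2,3) (2,4) (2,5) (3,4) (3,5)] -> total=11
Click 3 (4,4) count=2: revealed 1 new [(4,4)] -> total=12

Answer: ...###
...###
...###
....##
....#.
......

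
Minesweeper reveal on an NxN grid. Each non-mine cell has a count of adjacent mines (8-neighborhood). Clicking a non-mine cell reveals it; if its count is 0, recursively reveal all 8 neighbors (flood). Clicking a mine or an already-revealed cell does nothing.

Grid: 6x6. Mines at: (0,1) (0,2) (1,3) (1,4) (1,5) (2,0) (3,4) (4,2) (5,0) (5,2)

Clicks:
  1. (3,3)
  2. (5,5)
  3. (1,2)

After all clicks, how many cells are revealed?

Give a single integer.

Click 1 (3,3) count=2: revealed 1 new [(3,3)] -> total=1
Click 2 (5,5) count=0: revealed 6 new [(4,3) (4,4) (4,5) (5,3) (5,4) (5,5)] -> total=7
Click 3 (1,2) count=3: revealed 1 new [(1,2)] -> total=8

Answer: 8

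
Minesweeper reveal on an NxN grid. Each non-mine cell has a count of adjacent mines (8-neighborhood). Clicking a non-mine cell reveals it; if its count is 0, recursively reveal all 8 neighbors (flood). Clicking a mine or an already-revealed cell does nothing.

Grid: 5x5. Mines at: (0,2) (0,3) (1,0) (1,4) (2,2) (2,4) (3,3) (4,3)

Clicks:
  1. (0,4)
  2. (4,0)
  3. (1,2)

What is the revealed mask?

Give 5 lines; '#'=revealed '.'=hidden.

Click 1 (0,4) count=2: revealed 1 new [(0,4)] -> total=1
Click 2 (4,0) count=0: revealed 8 new [(2,0) (2,1) (3,0) (3,1) (3,2) (4,0) (4,1) (4,2)] -> total=9
Click 3 (1,2) count=3: revealed 1 new [(1,2)] -> total=10

Answer: ....#
..#..
##...
###..
###..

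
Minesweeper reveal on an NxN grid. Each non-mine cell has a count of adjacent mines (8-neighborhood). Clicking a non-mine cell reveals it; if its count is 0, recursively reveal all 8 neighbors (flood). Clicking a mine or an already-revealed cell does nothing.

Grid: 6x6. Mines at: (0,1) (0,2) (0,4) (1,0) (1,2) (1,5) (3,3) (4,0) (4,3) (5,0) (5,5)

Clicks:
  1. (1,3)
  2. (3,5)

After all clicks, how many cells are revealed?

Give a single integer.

Click 1 (1,3) count=3: revealed 1 new [(1,3)] -> total=1
Click 2 (3,5) count=0: revealed 6 new [(2,4) (2,5) (3,4) (3,5) (4,4) (4,5)] -> total=7

Answer: 7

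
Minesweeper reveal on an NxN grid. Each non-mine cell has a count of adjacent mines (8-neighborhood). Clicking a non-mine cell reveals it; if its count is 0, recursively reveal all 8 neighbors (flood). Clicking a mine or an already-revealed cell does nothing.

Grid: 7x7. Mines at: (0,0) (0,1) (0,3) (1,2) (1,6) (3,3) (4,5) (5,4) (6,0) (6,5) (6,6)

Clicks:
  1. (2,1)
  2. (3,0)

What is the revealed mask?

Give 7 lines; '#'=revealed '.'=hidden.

Click 1 (2,1) count=1: revealed 1 new [(2,1)] -> total=1
Click 2 (3,0) count=0: revealed 18 new [(1,0) (1,1) (2,0) (2,2) (3,0) (3,1) (3,2) (4,0) (4,1) (4,2) (4,3) (5,0) (5,1) (5,2) (5,3) (6,1) (6,2) (6,3)] -> total=19

Answer: .......
##.....
###....
###....
####...
####...
.###...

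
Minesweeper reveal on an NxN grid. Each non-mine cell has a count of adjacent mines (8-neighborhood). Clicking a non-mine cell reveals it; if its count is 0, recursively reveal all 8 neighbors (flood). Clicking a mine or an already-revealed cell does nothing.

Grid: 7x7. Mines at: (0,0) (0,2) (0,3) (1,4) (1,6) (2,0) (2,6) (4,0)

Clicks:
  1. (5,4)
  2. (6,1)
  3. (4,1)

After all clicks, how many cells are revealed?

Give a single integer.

Click 1 (5,4) count=0: revealed 34 new [(1,1) (1,2) (1,3) (2,1) (2,2) (2,3) (2,4) (2,5) (3,1) (3,2) (3,3) (3,4) (3,5) (3,6) (4,1) (4,2) (4,3) (4,4) (4,5) (4,6) (5,0) (5,1) (5,2) (5,3) (5,4) (5,5) (5,6) (6,0) (6,1) (6,2) (6,3) (6,4) (6,5) (6,6)] -> total=34
Click 2 (6,1) count=0: revealed 0 new [(none)] -> total=34
Click 3 (4,1) count=1: revealed 0 new [(none)] -> total=34

Answer: 34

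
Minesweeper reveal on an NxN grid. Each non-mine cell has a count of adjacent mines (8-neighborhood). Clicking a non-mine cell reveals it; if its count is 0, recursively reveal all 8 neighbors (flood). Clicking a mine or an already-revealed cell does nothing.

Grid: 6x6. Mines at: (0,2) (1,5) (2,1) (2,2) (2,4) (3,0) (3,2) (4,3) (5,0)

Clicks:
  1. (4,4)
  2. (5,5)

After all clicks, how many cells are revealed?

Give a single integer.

Answer: 6

Derivation:
Click 1 (4,4) count=1: revealed 1 new [(4,4)] -> total=1
Click 2 (5,5) count=0: revealed 5 new [(3,4) (3,5) (4,5) (5,4) (5,5)] -> total=6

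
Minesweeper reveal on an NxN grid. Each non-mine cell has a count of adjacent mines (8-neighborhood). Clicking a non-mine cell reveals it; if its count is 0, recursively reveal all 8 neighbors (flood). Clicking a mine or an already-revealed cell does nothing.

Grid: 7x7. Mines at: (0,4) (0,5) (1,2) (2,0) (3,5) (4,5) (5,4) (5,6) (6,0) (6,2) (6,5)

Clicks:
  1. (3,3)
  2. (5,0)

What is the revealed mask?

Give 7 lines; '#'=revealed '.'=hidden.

Answer: .......
.......
.####..
#####..
#####..
####...
.......

Derivation:
Click 1 (3,3) count=0: revealed 18 new [(2,1) (2,2) (2,3) (2,4) (3,0) (3,1) (3,2) (3,3) (3,4) (4,0) (4,1) (4,2) (4,3) (4,4) (5,0) (5,1) (5,2) (5,3)] -> total=18
Click 2 (5,0) count=1: revealed 0 new [(none)] -> total=18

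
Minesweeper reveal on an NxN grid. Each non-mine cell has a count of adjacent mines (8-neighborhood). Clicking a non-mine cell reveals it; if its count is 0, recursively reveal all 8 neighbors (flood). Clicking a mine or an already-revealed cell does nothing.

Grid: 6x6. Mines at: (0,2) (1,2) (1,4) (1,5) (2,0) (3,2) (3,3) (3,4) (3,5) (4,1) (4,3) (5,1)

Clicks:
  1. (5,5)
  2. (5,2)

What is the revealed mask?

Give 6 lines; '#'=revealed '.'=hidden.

Click 1 (5,5) count=0: revealed 4 new [(4,4) (4,5) (5,4) (5,5)] -> total=4
Click 2 (5,2) count=3: revealed 1 new [(5,2)] -> total=5

Answer: ......
......
......
......
....##
..#.##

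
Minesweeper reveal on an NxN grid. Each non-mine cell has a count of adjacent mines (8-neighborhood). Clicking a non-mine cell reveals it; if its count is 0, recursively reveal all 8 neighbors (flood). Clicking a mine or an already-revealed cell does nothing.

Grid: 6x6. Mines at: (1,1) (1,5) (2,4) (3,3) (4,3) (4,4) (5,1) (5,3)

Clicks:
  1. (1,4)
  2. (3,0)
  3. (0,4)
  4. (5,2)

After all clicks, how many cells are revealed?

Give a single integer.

Answer: 12

Derivation:
Click 1 (1,4) count=2: revealed 1 new [(1,4)] -> total=1
Click 2 (3,0) count=0: revealed 9 new [(2,0) (2,1) (2,2) (3,0) (3,1) (3,2) (4,0) (4,1) (4,2)] -> total=10
Click 3 (0,4) count=1: revealed 1 new [(0,4)] -> total=11
Click 4 (5,2) count=3: revealed 1 new [(5,2)] -> total=12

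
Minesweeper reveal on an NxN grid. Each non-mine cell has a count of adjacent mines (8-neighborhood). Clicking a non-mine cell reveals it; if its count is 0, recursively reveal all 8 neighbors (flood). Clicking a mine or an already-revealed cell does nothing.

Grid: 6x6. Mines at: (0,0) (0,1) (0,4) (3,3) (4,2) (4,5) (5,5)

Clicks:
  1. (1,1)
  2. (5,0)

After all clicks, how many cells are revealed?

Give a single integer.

Answer: 13

Derivation:
Click 1 (1,1) count=2: revealed 1 new [(1,1)] -> total=1
Click 2 (5,0) count=0: revealed 12 new [(1,0) (1,2) (2,0) (2,1) (2,2) (3,0) (3,1) (3,2) (4,0) (4,1) (5,0) (5,1)] -> total=13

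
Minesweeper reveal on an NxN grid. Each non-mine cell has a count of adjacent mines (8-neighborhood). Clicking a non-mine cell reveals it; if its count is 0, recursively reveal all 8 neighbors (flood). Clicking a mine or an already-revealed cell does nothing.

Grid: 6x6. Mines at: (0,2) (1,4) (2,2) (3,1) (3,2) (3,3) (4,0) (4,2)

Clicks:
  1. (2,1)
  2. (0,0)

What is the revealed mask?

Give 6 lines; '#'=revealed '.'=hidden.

Click 1 (2,1) count=3: revealed 1 new [(2,1)] -> total=1
Click 2 (0,0) count=0: revealed 5 new [(0,0) (0,1) (1,0) (1,1) (2,0)] -> total=6

Answer: ##....
##....
##....
......
......
......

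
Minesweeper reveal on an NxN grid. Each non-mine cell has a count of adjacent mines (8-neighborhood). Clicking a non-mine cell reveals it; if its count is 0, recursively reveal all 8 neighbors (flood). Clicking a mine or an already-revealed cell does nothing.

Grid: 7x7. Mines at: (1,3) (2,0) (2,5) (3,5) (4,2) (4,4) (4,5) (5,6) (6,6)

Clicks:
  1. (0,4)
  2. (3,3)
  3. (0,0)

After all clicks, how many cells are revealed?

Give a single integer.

Click 1 (0,4) count=1: revealed 1 new [(0,4)] -> total=1
Click 2 (3,3) count=2: revealed 1 new [(3,3)] -> total=2
Click 3 (0,0) count=0: revealed 6 new [(0,0) (0,1) (0,2) (1,0) (1,1) (1,2)] -> total=8

Answer: 8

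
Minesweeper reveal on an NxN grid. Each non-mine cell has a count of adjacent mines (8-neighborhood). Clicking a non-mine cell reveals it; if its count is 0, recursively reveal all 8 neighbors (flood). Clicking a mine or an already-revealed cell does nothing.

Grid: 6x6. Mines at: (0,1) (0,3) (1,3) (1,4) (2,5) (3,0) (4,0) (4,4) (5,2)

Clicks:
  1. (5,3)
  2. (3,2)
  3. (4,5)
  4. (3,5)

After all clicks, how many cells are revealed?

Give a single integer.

Answer: 12

Derivation:
Click 1 (5,3) count=2: revealed 1 new [(5,3)] -> total=1
Click 2 (3,2) count=0: revealed 9 new [(2,1) (2,2) (2,3) (3,1) (3,2) (3,3) (4,1) (4,2) (4,3)] -> total=10
Click 3 (4,5) count=1: revealed 1 new [(4,5)] -> total=11
Click 4 (3,5) count=2: revealed 1 new [(3,5)] -> total=12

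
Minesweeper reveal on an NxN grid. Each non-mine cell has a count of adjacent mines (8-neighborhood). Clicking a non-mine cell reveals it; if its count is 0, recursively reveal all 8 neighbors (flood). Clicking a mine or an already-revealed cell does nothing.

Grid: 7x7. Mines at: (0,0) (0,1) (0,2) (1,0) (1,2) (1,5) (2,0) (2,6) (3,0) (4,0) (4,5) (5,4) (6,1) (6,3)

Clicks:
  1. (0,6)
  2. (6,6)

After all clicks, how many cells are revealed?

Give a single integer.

Click 1 (0,6) count=1: revealed 1 new [(0,6)] -> total=1
Click 2 (6,6) count=0: revealed 4 new [(5,5) (5,6) (6,5) (6,6)] -> total=5

Answer: 5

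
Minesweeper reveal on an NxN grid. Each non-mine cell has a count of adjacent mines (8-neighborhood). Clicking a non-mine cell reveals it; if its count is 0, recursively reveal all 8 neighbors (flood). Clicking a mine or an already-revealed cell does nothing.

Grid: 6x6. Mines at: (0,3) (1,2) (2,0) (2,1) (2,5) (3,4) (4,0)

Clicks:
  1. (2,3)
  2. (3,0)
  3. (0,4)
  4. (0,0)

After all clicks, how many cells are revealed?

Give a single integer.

Click 1 (2,3) count=2: revealed 1 new [(2,3)] -> total=1
Click 2 (3,0) count=3: revealed 1 new [(3,0)] -> total=2
Click 3 (0,4) count=1: revealed 1 new [(0,4)] -> total=3
Click 4 (0,0) count=0: revealed 4 new [(0,0) (0,1) (1,0) (1,1)] -> total=7

Answer: 7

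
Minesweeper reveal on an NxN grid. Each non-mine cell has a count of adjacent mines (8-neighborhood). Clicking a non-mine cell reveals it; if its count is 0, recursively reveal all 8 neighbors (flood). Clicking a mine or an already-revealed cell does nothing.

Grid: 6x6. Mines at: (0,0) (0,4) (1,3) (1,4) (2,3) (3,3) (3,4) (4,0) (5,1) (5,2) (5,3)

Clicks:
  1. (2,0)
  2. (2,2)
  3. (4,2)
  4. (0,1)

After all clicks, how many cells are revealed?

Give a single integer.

Click 1 (2,0) count=0: revealed 9 new [(1,0) (1,1) (1,2) (2,0) (2,1) (2,2) (3,0) (3,1) (3,2)] -> total=9
Click 2 (2,2) count=3: revealed 0 new [(none)] -> total=9
Click 3 (4,2) count=4: revealed 1 new [(4,2)] -> total=10
Click 4 (0,1) count=1: revealed 1 new [(0,1)] -> total=11

Answer: 11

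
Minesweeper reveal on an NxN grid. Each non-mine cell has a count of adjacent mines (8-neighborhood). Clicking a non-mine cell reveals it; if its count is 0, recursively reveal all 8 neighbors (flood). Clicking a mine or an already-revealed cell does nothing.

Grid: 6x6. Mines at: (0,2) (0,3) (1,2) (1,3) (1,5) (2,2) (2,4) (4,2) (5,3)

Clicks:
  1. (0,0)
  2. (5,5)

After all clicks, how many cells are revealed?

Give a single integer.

Answer: 18

Derivation:
Click 1 (0,0) count=0: revealed 12 new [(0,0) (0,1) (1,0) (1,1) (2,0) (2,1) (3,0) (3,1) (4,0) (4,1) (5,0) (5,1)] -> total=12
Click 2 (5,5) count=0: revealed 6 new [(3,4) (3,5) (4,4) (4,5) (5,4) (5,5)] -> total=18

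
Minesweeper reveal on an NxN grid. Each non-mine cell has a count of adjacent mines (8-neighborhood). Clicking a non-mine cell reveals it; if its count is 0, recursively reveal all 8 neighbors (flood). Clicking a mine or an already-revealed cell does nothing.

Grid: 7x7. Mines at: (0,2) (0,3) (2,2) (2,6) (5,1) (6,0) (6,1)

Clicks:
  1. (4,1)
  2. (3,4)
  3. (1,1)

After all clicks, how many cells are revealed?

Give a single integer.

Answer: 28

Derivation:
Click 1 (4,1) count=1: revealed 1 new [(4,1)] -> total=1
Click 2 (3,4) count=0: revealed 26 new [(1,3) (1,4) (1,5) (2,3) (2,4) (2,5) (3,2) (3,3) (3,4) (3,5) (3,6) (4,2) (4,3) (4,4) (4,5) (4,6) (5,2) (5,3) (5,4) (5,5) (5,6) (6,2) (6,3) (6,4) (6,5) (6,6)] -> total=27
Click 3 (1,1) count=2: revealed 1 new [(1,1)] -> total=28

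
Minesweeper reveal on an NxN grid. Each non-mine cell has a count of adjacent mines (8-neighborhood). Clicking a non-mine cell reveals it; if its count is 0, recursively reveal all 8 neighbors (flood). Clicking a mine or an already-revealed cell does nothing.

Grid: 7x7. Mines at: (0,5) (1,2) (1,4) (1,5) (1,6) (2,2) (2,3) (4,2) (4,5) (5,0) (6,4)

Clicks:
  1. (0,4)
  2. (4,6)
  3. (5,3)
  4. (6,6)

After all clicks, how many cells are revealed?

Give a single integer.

Answer: 7

Derivation:
Click 1 (0,4) count=3: revealed 1 new [(0,4)] -> total=1
Click 2 (4,6) count=1: revealed 1 new [(4,6)] -> total=2
Click 3 (5,3) count=2: revealed 1 new [(5,3)] -> total=3
Click 4 (6,6) count=0: revealed 4 new [(5,5) (5,6) (6,5) (6,6)] -> total=7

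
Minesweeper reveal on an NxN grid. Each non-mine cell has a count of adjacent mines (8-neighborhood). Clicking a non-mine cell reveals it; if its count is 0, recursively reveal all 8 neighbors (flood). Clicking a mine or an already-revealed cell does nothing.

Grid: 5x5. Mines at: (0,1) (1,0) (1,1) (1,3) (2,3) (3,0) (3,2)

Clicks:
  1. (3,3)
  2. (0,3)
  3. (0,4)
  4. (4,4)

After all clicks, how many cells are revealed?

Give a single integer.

Click 1 (3,3) count=2: revealed 1 new [(3,3)] -> total=1
Click 2 (0,3) count=1: revealed 1 new [(0,3)] -> total=2
Click 3 (0,4) count=1: revealed 1 new [(0,4)] -> total=3
Click 4 (4,4) count=0: revealed 3 new [(3,4) (4,3) (4,4)] -> total=6

Answer: 6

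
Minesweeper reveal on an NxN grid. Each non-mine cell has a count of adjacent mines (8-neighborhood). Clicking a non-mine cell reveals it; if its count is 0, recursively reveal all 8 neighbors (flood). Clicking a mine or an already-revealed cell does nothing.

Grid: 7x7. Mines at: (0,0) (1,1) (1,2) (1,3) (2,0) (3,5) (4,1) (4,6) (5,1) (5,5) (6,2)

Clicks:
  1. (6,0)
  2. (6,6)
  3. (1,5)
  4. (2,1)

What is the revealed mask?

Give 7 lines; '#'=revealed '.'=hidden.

Answer: ....###
....###
.#..###
.......
.......
.......
#.....#

Derivation:
Click 1 (6,0) count=1: revealed 1 new [(6,0)] -> total=1
Click 2 (6,6) count=1: revealed 1 new [(6,6)] -> total=2
Click 3 (1,5) count=0: revealed 9 new [(0,4) (0,5) (0,6) (1,4) (1,5) (1,6) (2,4) (2,5) (2,6)] -> total=11
Click 4 (2,1) count=3: revealed 1 new [(2,1)] -> total=12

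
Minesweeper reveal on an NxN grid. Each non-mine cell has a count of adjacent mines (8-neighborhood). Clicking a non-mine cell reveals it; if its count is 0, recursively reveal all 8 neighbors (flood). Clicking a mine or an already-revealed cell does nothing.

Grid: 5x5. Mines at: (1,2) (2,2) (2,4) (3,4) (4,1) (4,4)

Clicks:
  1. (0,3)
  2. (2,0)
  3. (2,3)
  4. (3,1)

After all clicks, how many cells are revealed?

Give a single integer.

Click 1 (0,3) count=1: revealed 1 new [(0,3)] -> total=1
Click 2 (2,0) count=0: revealed 8 new [(0,0) (0,1) (1,0) (1,1) (2,0) (2,1) (3,0) (3,1)] -> total=9
Click 3 (2,3) count=4: revealed 1 new [(2,3)] -> total=10
Click 4 (3,1) count=2: revealed 0 new [(none)] -> total=10

Answer: 10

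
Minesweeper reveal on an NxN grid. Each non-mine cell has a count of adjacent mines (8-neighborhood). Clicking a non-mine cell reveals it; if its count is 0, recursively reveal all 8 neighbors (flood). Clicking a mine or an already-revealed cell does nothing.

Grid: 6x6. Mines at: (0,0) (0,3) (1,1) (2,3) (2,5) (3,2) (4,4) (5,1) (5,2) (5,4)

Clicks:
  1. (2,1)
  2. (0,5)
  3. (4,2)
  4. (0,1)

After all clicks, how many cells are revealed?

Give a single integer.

Answer: 7

Derivation:
Click 1 (2,1) count=2: revealed 1 new [(2,1)] -> total=1
Click 2 (0,5) count=0: revealed 4 new [(0,4) (0,5) (1,4) (1,5)] -> total=5
Click 3 (4,2) count=3: revealed 1 new [(4,2)] -> total=6
Click 4 (0,1) count=2: revealed 1 new [(0,1)] -> total=7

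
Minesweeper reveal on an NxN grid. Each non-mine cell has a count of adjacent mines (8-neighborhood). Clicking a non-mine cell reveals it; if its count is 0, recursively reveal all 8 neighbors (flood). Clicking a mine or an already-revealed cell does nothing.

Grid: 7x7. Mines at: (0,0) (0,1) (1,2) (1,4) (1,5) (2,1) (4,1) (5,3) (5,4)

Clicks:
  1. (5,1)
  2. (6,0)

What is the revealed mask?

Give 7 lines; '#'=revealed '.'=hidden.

Answer: .......
.......
.......
.......
.......
###....
###....

Derivation:
Click 1 (5,1) count=1: revealed 1 new [(5,1)] -> total=1
Click 2 (6,0) count=0: revealed 5 new [(5,0) (5,2) (6,0) (6,1) (6,2)] -> total=6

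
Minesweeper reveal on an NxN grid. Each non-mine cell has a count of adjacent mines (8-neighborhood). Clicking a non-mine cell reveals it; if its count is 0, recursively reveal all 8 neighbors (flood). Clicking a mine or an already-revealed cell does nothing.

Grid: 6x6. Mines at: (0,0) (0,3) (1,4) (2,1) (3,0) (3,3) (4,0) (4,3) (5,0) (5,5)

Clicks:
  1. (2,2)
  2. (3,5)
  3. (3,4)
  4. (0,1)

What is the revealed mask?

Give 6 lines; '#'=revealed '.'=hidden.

Answer: .#....
......
..#.##
....##
....##
......

Derivation:
Click 1 (2,2) count=2: revealed 1 new [(2,2)] -> total=1
Click 2 (3,5) count=0: revealed 6 new [(2,4) (2,5) (3,4) (3,5) (4,4) (4,5)] -> total=7
Click 3 (3,4) count=2: revealed 0 new [(none)] -> total=7
Click 4 (0,1) count=1: revealed 1 new [(0,1)] -> total=8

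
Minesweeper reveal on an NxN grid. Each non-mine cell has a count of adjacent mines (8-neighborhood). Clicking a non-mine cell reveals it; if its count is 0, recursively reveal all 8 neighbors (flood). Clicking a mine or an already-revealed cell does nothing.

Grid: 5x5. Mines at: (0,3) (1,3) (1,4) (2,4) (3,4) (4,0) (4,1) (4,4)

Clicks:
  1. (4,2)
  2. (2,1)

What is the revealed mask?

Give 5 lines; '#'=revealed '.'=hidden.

Answer: ###..
###..
###..
###..
..#..

Derivation:
Click 1 (4,2) count=1: revealed 1 new [(4,2)] -> total=1
Click 2 (2,1) count=0: revealed 12 new [(0,0) (0,1) (0,2) (1,0) (1,1) (1,2) (2,0) (2,1) (2,2) (3,0) (3,1) (3,2)] -> total=13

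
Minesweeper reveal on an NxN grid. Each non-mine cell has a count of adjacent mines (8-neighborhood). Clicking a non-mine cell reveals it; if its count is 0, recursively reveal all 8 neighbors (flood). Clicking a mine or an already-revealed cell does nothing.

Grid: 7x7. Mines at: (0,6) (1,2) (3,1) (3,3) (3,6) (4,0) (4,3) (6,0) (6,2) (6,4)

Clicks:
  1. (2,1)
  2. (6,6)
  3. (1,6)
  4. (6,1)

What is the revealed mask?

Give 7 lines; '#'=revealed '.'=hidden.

Click 1 (2,1) count=2: revealed 1 new [(2,1)] -> total=1
Click 2 (6,6) count=0: revealed 6 new [(4,5) (4,6) (5,5) (5,6) (6,5) (6,6)] -> total=7
Click 3 (1,6) count=1: revealed 1 new [(1,6)] -> total=8
Click 4 (6,1) count=2: revealed 1 new [(6,1)] -> total=9

Answer: .......
......#
.#.....
.......
.....##
.....##
.#...##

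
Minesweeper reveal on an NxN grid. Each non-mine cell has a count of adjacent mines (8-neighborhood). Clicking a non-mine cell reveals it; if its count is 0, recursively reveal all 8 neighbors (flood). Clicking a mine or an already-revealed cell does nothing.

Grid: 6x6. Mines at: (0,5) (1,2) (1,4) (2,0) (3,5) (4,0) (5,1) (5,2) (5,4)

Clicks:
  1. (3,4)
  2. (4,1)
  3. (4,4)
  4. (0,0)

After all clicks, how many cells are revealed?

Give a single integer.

Answer: 7

Derivation:
Click 1 (3,4) count=1: revealed 1 new [(3,4)] -> total=1
Click 2 (4,1) count=3: revealed 1 new [(4,1)] -> total=2
Click 3 (4,4) count=2: revealed 1 new [(4,4)] -> total=3
Click 4 (0,0) count=0: revealed 4 new [(0,0) (0,1) (1,0) (1,1)] -> total=7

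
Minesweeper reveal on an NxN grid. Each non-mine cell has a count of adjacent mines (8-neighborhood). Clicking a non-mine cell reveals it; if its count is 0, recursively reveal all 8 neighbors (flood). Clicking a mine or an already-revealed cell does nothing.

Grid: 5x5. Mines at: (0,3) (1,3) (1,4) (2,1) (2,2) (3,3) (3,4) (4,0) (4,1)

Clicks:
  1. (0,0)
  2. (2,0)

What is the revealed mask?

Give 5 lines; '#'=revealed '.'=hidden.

Click 1 (0,0) count=0: revealed 6 new [(0,0) (0,1) (0,2) (1,0) (1,1) (1,2)] -> total=6
Click 2 (2,0) count=1: revealed 1 new [(2,0)] -> total=7

Answer: ###..
###..
#....
.....
.....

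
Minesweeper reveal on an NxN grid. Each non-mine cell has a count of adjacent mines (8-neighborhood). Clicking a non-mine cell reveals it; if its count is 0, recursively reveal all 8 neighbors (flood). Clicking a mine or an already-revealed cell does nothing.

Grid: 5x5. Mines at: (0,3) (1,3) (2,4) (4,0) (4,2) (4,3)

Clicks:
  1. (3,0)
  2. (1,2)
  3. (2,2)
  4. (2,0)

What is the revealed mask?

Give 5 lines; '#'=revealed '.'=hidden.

Click 1 (3,0) count=1: revealed 1 new [(3,0)] -> total=1
Click 2 (1,2) count=2: revealed 1 new [(1,2)] -> total=2
Click 3 (2,2) count=1: revealed 1 new [(2,2)] -> total=3
Click 4 (2,0) count=0: revealed 9 new [(0,0) (0,1) (0,2) (1,0) (1,1) (2,0) (2,1) (3,1) (3,2)] -> total=12

Answer: ###..
###..
###..
###..
.....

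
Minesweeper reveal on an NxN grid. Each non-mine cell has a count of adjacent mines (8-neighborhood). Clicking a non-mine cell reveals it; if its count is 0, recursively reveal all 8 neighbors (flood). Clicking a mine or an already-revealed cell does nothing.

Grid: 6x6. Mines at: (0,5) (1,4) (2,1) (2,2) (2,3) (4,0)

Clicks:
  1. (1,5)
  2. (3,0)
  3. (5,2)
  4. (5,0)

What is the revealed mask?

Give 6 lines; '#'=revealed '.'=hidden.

Answer: ......
.....#
....##
######
.#####
######

Derivation:
Click 1 (1,5) count=2: revealed 1 new [(1,5)] -> total=1
Click 2 (3,0) count=2: revealed 1 new [(3,0)] -> total=2
Click 3 (5,2) count=0: revealed 17 new [(2,4) (2,5) (3,1) (3,2) (3,3) (3,4) (3,5) (4,1) (4,2) (4,3) (4,4) (4,5) (5,1) (5,2) (5,3) (5,4) (5,5)] -> total=19
Click 4 (5,0) count=1: revealed 1 new [(5,0)] -> total=20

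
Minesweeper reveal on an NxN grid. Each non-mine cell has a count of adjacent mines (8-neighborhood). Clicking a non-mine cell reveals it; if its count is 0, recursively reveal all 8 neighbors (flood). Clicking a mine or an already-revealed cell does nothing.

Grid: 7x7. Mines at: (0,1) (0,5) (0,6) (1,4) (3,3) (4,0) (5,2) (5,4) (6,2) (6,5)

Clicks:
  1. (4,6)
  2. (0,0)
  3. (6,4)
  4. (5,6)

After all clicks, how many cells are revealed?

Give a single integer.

Answer: 15

Derivation:
Click 1 (4,6) count=0: revealed 13 new [(1,5) (1,6) (2,4) (2,5) (2,6) (3,4) (3,5) (3,6) (4,4) (4,5) (4,6) (5,5) (5,6)] -> total=13
Click 2 (0,0) count=1: revealed 1 new [(0,0)] -> total=14
Click 3 (6,4) count=2: revealed 1 new [(6,4)] -> total=15
Click 4 (5,6) count=1: revealed 0 new [(none)] -> total=15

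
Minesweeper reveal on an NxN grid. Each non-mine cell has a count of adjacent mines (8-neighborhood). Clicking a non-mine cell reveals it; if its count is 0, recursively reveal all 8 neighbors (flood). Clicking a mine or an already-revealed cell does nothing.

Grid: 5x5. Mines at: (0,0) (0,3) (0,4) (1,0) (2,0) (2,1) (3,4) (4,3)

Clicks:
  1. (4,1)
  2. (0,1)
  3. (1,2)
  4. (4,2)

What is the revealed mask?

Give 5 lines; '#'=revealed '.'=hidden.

Click 1 (4,1) count=0: revealed 6 new [(3,0) (3,1) (3,2) (4,0) (4,1) (4,2)] -> total=6
Click 2 (0,1) count=2: revealed 1 new [(0,1)] -> total=7
Click 3 (1,2) count=2: revealed 1 new [(1,2)] -> total=8
Click 4 (4,2) count=1: revealed 0 new [(none)] -> total=8

Answer: .#...
..#..
.....
###..
###..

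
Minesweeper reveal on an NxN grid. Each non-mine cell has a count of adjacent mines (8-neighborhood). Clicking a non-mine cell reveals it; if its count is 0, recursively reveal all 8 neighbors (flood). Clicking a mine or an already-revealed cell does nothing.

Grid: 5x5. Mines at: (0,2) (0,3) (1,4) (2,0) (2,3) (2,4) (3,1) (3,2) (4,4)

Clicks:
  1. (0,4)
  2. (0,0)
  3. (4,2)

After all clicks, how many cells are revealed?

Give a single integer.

Click 1 (0,4) count=2: revealed 1 new [(0,4)] -> total=1
Click 2 (0,0) count=0: revealed 4 new [(0,0) (0,1) (1,0) (1,1)] -> total=5
Click 3 (4,2) count=2: revealed 1 new [(4,2)] -> total=6

Answer: 6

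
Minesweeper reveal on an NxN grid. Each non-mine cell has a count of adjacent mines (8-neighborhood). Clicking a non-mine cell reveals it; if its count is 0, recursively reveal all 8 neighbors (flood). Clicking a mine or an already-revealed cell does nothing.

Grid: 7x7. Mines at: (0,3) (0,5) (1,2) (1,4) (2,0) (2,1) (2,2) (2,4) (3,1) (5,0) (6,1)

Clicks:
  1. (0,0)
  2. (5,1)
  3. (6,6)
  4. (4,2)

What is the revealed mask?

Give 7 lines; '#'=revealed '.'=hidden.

Click 1 (0,0) count=0: revealed 4 new [(0,0) (0,1) (1,0) (1,1)] -> total=4
Click 2 (5,1) count=2: revealed 1 new [(5,1)] -> total=5
Click 3 (6,6) count=0: revealed 24 new [(1,5) (1,6) (2,5) (2,6) (3,2) (3,3) (3,4) (3,5) (3,6) (4,2) (4,3) (4,4) (4,5) (4,6) (5,2) (5,3) (5,4) (5,5) (5,6) (6,2) (6,3) (6,4) (6,5) (6,6)] -> total=29
Click 4 (4,2) count=1: revealed 0 new [(none)] -> total=29

Answer: ##.....
##...##
.....##
..#####
..#####
.######
..#####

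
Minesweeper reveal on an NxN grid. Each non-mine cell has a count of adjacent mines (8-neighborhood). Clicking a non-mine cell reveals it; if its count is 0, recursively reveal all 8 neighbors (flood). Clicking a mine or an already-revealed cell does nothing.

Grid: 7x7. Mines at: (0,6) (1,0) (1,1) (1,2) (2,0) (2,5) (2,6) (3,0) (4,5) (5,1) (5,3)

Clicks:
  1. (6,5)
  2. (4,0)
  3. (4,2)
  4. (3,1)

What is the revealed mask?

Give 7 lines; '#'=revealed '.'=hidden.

Answer: .......
.......
.......
.#.....
#.#....
....###
....###

Derivation:
Click 1 (6,5) count=0: revealed 6 new [(5,4) (5,5) (5,6) (6,4) (6,5) (6,6)] -> total=6
Click 2 (4,0) count=2: revealed 1 new [(4,0)] -> total=7
Click 3 (4,2) count=2: revealed 1 new [(4,2)] -> total=8
Click 4 (3,1) count=2: revealed 1 new [(3,1)] -> total=9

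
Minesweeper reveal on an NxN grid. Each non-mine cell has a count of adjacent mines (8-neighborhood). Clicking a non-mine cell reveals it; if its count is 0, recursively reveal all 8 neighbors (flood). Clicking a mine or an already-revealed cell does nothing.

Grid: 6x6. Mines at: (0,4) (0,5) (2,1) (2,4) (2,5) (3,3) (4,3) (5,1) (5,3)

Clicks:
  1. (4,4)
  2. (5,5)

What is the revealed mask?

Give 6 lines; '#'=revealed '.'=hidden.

Click 1 (4,4) count=3: revealed 1 new [(4,4)] -> total=1
Click 2 (5,5) count=0: revealed 5 new [(3,4) (3,5) (4,5) (5,4) (5,5)] -> total=6

Answer: ......
......
......
....##
....##
....##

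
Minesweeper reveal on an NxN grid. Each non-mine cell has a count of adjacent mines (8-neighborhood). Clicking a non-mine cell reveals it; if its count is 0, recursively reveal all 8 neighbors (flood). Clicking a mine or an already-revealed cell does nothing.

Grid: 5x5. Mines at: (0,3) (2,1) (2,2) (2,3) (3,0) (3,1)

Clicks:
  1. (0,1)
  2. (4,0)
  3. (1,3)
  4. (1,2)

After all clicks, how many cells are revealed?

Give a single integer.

Click 1 (0,1) count=0: revealed 6 new [(0,0) (0,1) (0,2) (1,0) (1,1) (1,2)] -> total=6
Click 2 (4,0) count=2: revealed 1 new [(4,0)] -> total=7
Click 3 (1,3) count=3: revealed 1 new [(1,3)] -> total=8
Click 4 (1,2) count=4: revealed 0 new [(none)] -> total=8

Answer: 8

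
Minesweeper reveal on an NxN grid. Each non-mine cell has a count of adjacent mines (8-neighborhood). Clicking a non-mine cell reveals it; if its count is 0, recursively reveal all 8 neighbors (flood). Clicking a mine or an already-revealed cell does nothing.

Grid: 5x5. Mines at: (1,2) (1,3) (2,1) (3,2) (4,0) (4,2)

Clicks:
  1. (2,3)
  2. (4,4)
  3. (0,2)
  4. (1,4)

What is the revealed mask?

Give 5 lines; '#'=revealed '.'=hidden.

Answer: ..#..
....#
...##
...##
...##

Derivation:
Click 1 (2,3) count=3: revealed 1 new [(2,3)] -> total=1
Click 2 (4,4) count=0: revealed 5 new [(2,4) (3,3) (3,4) (4,3) (4,4)] -> total=6
Click 3 (0,2) count=2: revealed 1 new [(0,2)] -> total=7
Click 4 (1,4) count=1: revealed 1 new [(1,4)] -> total=8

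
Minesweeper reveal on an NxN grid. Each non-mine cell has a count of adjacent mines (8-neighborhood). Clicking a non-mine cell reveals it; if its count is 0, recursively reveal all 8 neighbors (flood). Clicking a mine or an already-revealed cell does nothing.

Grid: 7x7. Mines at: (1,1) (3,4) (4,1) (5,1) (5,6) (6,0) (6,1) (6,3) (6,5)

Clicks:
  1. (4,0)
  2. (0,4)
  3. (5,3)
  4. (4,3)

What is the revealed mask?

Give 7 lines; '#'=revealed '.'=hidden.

Answer: ..#####
..#####
..#####
.....##
#..#.##
...#...
.......

Derivation:
Click 1 (4,0) count=2: revealed 1 new [(4,0)] -> total=1
Click 2 (0,4) count=0: revealed 19 new [(0,2) (0,3) (0,4) (0,5) (0,6) (1,2) (1,3) (1,4) (1,5) (1,6) (2,2) (2,3) (2,4) (2,5) (2,6) (3,5) (3,6) (4,5) (4,6)] -> total=20
Click 3 (5,3) count=1: revealed 1 new [(5,3)] -> total=21
Click 4 (4,3) count=1: revealed 1 new [(4,3)] -> total=22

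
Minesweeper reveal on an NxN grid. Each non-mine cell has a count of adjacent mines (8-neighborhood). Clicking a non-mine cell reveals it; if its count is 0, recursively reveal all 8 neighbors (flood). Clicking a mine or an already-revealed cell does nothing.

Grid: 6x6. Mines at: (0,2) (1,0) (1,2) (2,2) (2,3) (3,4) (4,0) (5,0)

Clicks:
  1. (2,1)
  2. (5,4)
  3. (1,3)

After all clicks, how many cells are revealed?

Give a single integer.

Click 1 (2,1) count=3: revealed 1 new [(2,1)] -> total=1
Click 2 (5,4) count=0: revealed 13 new [(3,1) (3,2) (3,3) (4,1) (4,2) (4,3) (4,4) (4,5) (5,1) (5,2) (5,3) (5,4) (5,5)] -> total=14
Click 3 (1,3) count=4: revealed 1 new [(1,3)] -> total=15

Answer: 15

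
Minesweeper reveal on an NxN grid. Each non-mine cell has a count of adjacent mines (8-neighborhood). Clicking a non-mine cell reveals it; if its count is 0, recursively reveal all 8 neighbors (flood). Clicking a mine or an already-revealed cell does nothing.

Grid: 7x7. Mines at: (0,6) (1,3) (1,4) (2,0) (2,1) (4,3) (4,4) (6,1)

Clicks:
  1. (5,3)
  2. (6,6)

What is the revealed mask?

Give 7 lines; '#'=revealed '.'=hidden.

Click 1 (5,3) count=2: revealed 1 new [(5,3)] -> total=1
Click 2 (6,6) count=0: revealed 17 new [(1,5) (1,6) (2,5) (2,6) (3,5) (3,6) (4,5) (4,6) (5,2) (5,4) (5,5) (5,6) (6,2) (6,3) (6,4) (6,5) (6,6)] -> total=18

Answer: .......
.....##
.....##
.....##
.....##
..#####
..#####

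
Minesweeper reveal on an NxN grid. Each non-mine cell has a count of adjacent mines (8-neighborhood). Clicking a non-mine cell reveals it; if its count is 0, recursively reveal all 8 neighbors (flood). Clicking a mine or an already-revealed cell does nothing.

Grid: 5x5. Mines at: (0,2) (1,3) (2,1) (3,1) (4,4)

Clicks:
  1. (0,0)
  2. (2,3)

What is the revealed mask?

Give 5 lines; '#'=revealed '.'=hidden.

Click 1 (0,0) count=0: revealed 4 new [(0,0) (0,1) (1,0) (1,1)] -> total=4
Click 2 (2,3) count=1: revealed 1 new [(2,3)] -> total=5

Answer: ##...
##...
...#.
.....
.....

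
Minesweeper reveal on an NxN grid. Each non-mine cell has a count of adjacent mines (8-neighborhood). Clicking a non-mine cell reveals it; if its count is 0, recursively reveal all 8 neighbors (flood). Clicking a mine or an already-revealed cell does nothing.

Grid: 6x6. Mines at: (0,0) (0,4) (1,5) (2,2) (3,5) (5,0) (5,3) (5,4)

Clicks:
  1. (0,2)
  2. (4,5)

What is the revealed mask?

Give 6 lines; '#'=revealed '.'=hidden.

Answer: .###..
.###..
......
......
.....#
......

Derivation:
Click 1 (0,2) count=0: revealed 6 new [(0,1) (0,2) (0,3) (1,1) (1,2) (1,3)] -> total=6
Click 2 (4,5) count=2: revealed 1 new [(4,5)] -> total=7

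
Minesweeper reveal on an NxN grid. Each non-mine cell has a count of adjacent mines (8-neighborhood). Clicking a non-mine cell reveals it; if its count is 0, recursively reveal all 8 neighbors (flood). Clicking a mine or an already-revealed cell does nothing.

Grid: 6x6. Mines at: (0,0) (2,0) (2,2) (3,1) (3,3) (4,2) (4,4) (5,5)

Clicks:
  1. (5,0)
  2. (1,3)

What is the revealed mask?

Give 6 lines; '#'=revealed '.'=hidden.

Answer: ......
...#..
......
......
##....
##....

Derivation:
Click 1 (5,0) count=0: revealed 4 new [(4,0) (4,1) (5,0) (5,1)] -> total=4
Click 2 (1,3) count=1: revealed 1 new [(1,3)] -> total=5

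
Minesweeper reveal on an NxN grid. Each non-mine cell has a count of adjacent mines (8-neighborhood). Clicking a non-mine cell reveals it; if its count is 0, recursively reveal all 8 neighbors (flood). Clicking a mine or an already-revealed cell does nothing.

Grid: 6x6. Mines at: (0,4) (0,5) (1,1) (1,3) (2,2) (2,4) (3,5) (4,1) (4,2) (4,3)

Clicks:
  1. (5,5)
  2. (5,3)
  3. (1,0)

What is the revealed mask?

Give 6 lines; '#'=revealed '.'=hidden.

Answer: ......
#.....
......
......
....##
...###

Derivation:
Click 1 (5,5) count=0: revealed 4 new [(4,4) (4,5) (5,4) (5,5)] -> total=4
Click 2 (5,3) count=2: revealed 1 new [(5,3)] -> total=5
Click 3 (1,0) count=1: revealed 1 new [(1,0)] -> total=6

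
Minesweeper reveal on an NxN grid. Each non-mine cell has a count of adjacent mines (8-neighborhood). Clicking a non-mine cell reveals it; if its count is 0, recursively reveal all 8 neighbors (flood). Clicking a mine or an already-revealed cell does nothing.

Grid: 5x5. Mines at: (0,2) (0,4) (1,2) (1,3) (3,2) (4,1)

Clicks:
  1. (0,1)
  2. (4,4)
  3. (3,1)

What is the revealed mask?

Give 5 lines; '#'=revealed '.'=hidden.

Click 1 (0,1) count=2: revealed 1 new [(0,1)] -> total=1
Click 2 (4,4) count=0: revealed 6 new [(2,3) (2,4) (3,3) (3,4) (4,3) (4,4)] -> total=7
Click 3 (3,1) count=2: revealed 1 new [(3,1)] -> total=8

Answer: .#...
.....
...##
.#.##
...##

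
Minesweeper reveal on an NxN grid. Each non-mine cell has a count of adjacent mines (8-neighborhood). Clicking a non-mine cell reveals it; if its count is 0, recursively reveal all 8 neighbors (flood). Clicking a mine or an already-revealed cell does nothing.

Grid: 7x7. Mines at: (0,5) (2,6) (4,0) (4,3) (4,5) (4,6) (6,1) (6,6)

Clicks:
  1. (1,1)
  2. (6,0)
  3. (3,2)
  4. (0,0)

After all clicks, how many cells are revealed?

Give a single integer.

Click 1 (1,1) count=0: revealed 23 new [(0,0) (0,1) (0,2) (0,3) (0,4) (1,0) (1,1) (1,2) (1,3) (1,4) (1,5) (2,0) (2,1) (2,2) (2,3) (2,4) (2,5) (3,0) (3,1) (3,2) (3,3) (3,4) (3,5)] -> total=23
Click 2 (6,0) count=1: revealed 1 new [(6,0)] -> total=24
Click 3 (3,2) count=1: revealed 0 new [(none)] -> total=24
Click 4 (0,0) count=0: revealed 0 new [(none)] -> total=24

Answer: 24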